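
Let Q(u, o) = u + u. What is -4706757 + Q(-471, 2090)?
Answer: -4707699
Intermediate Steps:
Q(u, o) = 2*u
-4706757 + Q(-471, 2090) = -4706757 + 2*(-471) = -4706757 - 942 = -4707699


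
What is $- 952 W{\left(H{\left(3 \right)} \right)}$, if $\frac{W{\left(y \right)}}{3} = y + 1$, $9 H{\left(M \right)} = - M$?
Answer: $-1904$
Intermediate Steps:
$H{\left(M \right)} = - \frac{M}{9}$ ($H{\left(M \right)} = \frac{\left(-1\right) M}{9} = - \frac{M}{9}$)
$W{\left(y \right)} = 3 + 3 y$ ($W{\left(y \right)} = 3 \left(y + 1\right) = 3 \left(1 + y\right) = 3 + 3 y$)
$- 952 W{\left(H{\left(3 \right)} \right)} = - 952 \left(3 + 3 \left(\left(- \frac{1}{9}\right) 3\right)\right) = - 952 \left(3 + 3 \left(- \frac{1}{3}\right)\right) = - 952 \left(3 - 1\right) = \left(-952\right) 2 = -1904$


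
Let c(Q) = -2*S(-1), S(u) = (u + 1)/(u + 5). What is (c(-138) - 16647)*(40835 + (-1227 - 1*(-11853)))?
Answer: -856671267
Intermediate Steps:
S(u) = (1 + u)/(5 + u)
c(Q) = 0 (c(Q) = -2*(1 - 1)/(5 - 1) = -2*0/4 = -0/2 = -2*0 = 0)
(c(-138) - 16647)*(40835 + (-1227 - 1*(-11853))) = (0 - 16647)*(40835 + (-1227 - 1*(-11853))) = -16647*(40835 + (-1227 + 11853)) = -16647*(40835 + 10626) = -16647*51461 = -856671267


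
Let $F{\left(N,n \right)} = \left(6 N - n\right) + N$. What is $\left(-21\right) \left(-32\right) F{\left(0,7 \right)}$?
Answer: $-4704$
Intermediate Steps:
$F{\left(N,n \right)} = - n + 7 N$ ($F{\left(N,n \right)} = \left(- n + 6 N\right) + N = - n + 7 N$)
$\left(-21\right) \left(-32\right) F{\left(0,7 \right)} = \left(-21\right) \left(-32\right) \left(\left(-1\right) 7 + 7 \cdot 0\right) = 672 \left(-7 + 0\right) = 672 \left(-7\right) = -4704$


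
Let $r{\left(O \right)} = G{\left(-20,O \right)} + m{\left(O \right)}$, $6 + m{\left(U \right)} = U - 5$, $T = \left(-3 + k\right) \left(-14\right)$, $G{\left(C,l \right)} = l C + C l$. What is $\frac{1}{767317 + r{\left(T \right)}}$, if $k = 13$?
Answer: $\frac{1}{772766} \approx 1.2941 \cdot 10^{-6}$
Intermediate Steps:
$G{\left(C,l \right)} = 2 C l$ ($G{\left(C,l \right)} = C l + C l = 2 C l$)
$T = -140$ ($T = \left(-3 + 13\right) \left(-14\right) = 10 \left(-14\right) = -140$)
$m{\left(U \right)} = -11 + U$ ($m{\left(U \right)} = -6 + \left(U - 5\right) = -6 + \left(-5 + U\right) = -11 + U$)
$r{\left(O \right)} = -11 - 39 O$ ($r{\left(O \right)} = 2 \left(-20\right) O + \left(-11 + O\right) = - 40 O + \left(-11 + O\right) = -11 - 39 O$)
$\frac{1}{767317 + r{\left(T \right)}} = \frac{1}{767317 - -5449} = \frac{1}{767317 + \left(-11 + 5460\right)} = \frac{1}{767317 + 5449} = \frac{1}{772766}$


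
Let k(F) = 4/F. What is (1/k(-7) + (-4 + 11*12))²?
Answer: 255025/16 ≈ 15939.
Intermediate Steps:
(1/k(-7) + (-4 + 11*12))² = (1/(4/(-7)) + (-4 + 11*12))² = (1/(4*(-⅐)) + (-4 + 132))² = (1/(-4/7) + 128)² = (-7/4 + 128)² = (505/4)² = 255025/16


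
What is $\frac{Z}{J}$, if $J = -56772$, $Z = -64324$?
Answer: $\frac{16081}{14193} \approx 1.133$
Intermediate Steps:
$\frac{Z}{J} = - \frac{64324}{-56772} = \left(-64324\right) \left(- \frac{1}{56772}\right) = \frac{16081}{14193}$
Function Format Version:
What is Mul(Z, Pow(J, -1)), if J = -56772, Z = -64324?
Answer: Rational(16081, 14193) ≈ 1.1330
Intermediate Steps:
Mul(Z, Pow(J, -1)) = Mul(-64324, Pow(-56772, -1)) = Mul(-64324, Rational(-1, 56772)) = Rational(16081, 14193)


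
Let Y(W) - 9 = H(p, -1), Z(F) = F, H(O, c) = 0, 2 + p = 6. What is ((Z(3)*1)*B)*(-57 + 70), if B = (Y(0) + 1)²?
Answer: 3900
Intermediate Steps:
p = 4 (p = -2 + 6 = 4)
Y(W) = 9 (Y(W) = 9 + 0 = 9)
B = 100 (B = (9 + 1)² = 10² = 100)
((Z(3)*1)*B)*(-57 + 70) = ((3*1)*100)*(-57 + 70) = (3*100)*13 = 300*13 = 3900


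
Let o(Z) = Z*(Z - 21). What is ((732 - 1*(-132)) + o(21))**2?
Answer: 746496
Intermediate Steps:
o(Z) = Z*(-21 + Z)
((732 - 1*(-132)) + o(21))**2 = ((732 - 1*(-132)) + 21*(-21 + 21))**2 = ((732 + 132) + 21*0)**2 = (864 + 0)**2 = 864**2 = 746496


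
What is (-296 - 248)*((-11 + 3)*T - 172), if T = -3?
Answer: 80512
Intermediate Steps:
(-296 - 248)*((-11 + 3)*T - 172) = (-296 - 248)*((-11 + 3)*(-3) - 172) = -544*(-8*(-3) - 172) = -544*(24 - 172) = -544*(-148) = 80512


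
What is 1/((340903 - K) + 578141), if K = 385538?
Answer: 1/533506 ≈ 1.8744e-6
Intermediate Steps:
1/((340903 - K) + 578141) = 1/((340903 - 1*385538) + 578141) = 1/((340903 - 385538) + 578141) = 1/(-44635 + 578141) = 1/533506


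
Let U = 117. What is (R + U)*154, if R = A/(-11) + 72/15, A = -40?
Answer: 96586/5 ≈ 19317.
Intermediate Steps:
R = 464/55 (R = -40/(-11) + 72/15 = -40*(-1/11) + 72*(1/15) = 40/11 + 24/5 = 464/55 ≈ 8.4364)
(R + U)*154 = (464/55 + 117)*154 = (6899/55)*154 = 96586/5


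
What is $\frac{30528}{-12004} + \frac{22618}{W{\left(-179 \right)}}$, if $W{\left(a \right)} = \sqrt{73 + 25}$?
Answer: $- \frac{7632}{3001} + \frac{11309 \sqrt{2}}{7} \approx 2282.2$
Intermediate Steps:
$W{\left(a \right)} = 7 \sqrt{2}$ ($W{\left(a \right)} = \sqrt{98} = 7 \sqrt{2}$)
$\frac{30528}{-12004} + \frac{22618}{W{\left(-179 \right)}} = \frac{30528}{-12004} + \frac{22618}{7 \sqrt{2}} = 30528 \left(- \frac{1}{12004}\right) + 22618 \frac{\sqrt{2}}{14} = - \frac{7632}{3001} + \frac{11309 \sqrt{2}}{7}$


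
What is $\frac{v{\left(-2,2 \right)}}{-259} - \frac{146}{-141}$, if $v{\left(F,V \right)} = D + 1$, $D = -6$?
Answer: $\frac{38519}{36519} \approx 1.0548$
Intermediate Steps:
$v{\left(F,V \right)} = -5$ ($v{\left(F,V \right)} = -6 + 1 = -5$)
$\frac{v{\left(-2,2 \right)}}{-259} - \frac{146}{-141} = - \frac{5}{-259} - \frac{146}{-141} = \left(-5\right) \left(- \frac{1}{259}\right) - - \frac{146}{141} = \frac{5}{259} + \frac{146}{141} = \frac{38519}{36519}$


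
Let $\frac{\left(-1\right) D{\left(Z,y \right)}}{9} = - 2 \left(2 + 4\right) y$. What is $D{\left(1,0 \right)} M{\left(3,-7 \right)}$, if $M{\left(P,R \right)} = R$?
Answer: $0$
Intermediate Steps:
$D{\left(Z,y \right)} = 108 y$ ($D{\left(Z,y \right)} = - 9 \left(- 2 \left(2 + 4\right) y\right) = - 9 \left(- 2 \cdot 6 y\right) = - 9 \left(- 12 y\right) = 108 y$)
$D{\left(1,0 \right)} M{\left(3,-7 \right)} = 108 \cdot 0 \left(-7\right) = 0 \left(-7\right) = 0$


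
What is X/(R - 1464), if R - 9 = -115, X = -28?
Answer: 14/785 ≈ 0.017834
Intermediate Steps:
R = -106 (R = 9 - 115 = -106)
X/(R - 1464) = -28/(-106 - 1464) = -28/(-1570) = -1/1570*(-28) = 14/785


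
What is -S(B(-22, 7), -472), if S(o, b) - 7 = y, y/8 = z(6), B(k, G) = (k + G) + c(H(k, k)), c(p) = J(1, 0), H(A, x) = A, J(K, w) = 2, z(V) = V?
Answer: -55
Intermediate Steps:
c(p) = 2
B(k, G) = 2 + G + k (B(k, G) = (k + G) + 2 = (G + k) + 2 = 2 + G + k)
y = 48 (y = 8*6 = 48)
S(o, b) = 55 (S(o, b) = 7 + 48 = 55)
-S(B(-22, 7), -472) = -1*55 = -55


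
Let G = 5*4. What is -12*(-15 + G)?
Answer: -60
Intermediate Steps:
G = 20
-12*(-15 + G) = -12*(-15 + 20) = -12*5 = -60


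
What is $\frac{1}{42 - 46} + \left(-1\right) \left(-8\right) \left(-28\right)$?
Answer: $- \frac{897}{4} \approx -224.25$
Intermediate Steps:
$\frac{1}{42 - 46} + \left(-1\right) \left(-8\right) \left(-28\right) = \frac{1}{-4} + 8 \left(-28\right) = - \frac{1}{4} - 224 = - \frac{897}{4}$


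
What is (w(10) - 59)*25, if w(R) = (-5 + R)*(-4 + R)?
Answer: -725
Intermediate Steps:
(w(10) - 59)*25 = ((20 + 10**2 - 9*10) - 59)*25 = ((20 + 100 - 90) - 59)*25 = (30 - 59)*25 = -29*25 = -725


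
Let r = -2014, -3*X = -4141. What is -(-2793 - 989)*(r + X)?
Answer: -7189582/3 ≈ -2.3965e+6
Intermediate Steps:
X = 4141/3 (X = -⅓*(-4141) = 4141/3 ≈ 1380.3)
-(-2793 - 989)*(r + X) = -(-2793 - 989)*(-2014 + 4141/3) = -(-3782)*(-1901)/3 = -1*7189582/3 = -7189582/3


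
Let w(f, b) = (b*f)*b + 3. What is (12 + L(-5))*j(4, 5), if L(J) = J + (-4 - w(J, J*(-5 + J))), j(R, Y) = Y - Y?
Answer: 0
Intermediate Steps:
w(f, b) = 3 + f*b² (w(f, b) = f*b² + 3 = 3 + f*b²)
j(R, Y) = 0
L(J) = -7 + J - J³*(-5 + J)² (L(J) = J + (-4 - (3 + J*(J*(-5 + J))²)) = J + (-4 - (3 + J*(J²*(-5 + J)²))) = J + (-4 - (3 + J³*(-5 + J)²)) = J + (-4 + (-3 - J³*(-5 + J)²)) = J + (-7 - J³*(-5 + J)²) = -7 + J - J³*(-5 + J)²)
(12 + L(-5))*j(4, 5) = (12 + (-7 - 5 - 1*(-5)³*(-5 - 5)²))*0 = (12 + (-7 - 5 - 1*(-125)*(-10)²))*0 = (12 + (-7 - 5 - 1*(-125)*100))*0 = (12 + (-7 - 5 + 12500))*0 = (12 + 12488)*0 = 12500*0 = 0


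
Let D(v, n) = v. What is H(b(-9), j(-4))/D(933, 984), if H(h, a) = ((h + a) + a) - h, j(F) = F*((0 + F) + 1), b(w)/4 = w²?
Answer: 8/311 ≈ 0.025723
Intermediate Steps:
b(w) = 4*w²
j(F) = F*(1 + F) (j(F) = F*(F + 1) = F*(1 + F))
H(h, a) = 2*a (H(h, a) = ((a + h) + a) - h = (h + 2*a) - h = 2*a)
H(b(-9), j(-4))/D(933, 984) = (2*(-4*(1 - 4)))/933 = (2*(-4*(-3)))*(1/933) = (2*12)*(1/933) = 24*(1/933) = 8/311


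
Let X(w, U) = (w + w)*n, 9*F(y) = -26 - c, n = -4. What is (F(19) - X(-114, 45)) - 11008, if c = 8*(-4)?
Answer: -35758/3 ≈ -11919.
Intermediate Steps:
c = -32
F(y) = ⅔ (F(y) = (-26 - 1*(-32))/9 = (-26 + 32)/9 = (⅑)*6 = ⅔)
X(w, U) = -8*w (X(w, U) = (w + w)*(-4) = (2*w)*(-4) = -8*w)
(F(19) - X(-114, 45)) - 11008 = (⅔ - (-8)*(-114)) - 11008 = (⅔ - 1*912) - 11008 = (⅔ - 912) - 11008 = -2734/3 - 11008 = -35758/3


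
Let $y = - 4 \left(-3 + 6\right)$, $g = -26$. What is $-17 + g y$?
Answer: $295$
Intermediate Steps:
$y = -12$ ($y = \left(-4\right) 3 = -12$)
$-17 + g y = -17 - -312 = -17 + 312 = 295$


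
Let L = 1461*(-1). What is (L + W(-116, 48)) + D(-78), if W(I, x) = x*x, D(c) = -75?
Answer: 768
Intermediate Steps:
L = -1461
W(I, x) = x**2
(L + W(-116, 48)) + D(-78) = (-1461 + 48**2) - 75 = (-1461 + 2304) - 75 = 843 - 75 = 768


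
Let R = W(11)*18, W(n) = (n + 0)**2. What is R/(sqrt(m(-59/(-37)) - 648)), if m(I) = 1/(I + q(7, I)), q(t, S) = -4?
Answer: -2178*I*sqrt(5136101)/57709 ≈ -85.532*I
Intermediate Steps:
W(n) = n**2
m(I) = 1/(-4 + I) (m(I) = 1/(I - 4) = 1/(-4 + I))
R = 2178 (R = 11**2*18 = 121*18 = 2178)
R/(sqrt(m(-59/(-37)) - 648)) = 2178/(sqrt(1/(-4 - 59/(-37)) - 648)) = 2178/(sqrt(1/(-4 - 59*(-1/37)) - 648)) = 2178/(sqrt(1/(-4 + 59/37) - 648)) = 2178/(sqrt(1/(-89/37) - 648)) = 2178/(sqrt(-37/89 - 648)) = 2178/(sqrt(-57709/89)) = 2178/((I*sqrt(5136101)/89)) = 2178*(-I*sqrt(5136101)/57709) = -2178*I*sqrt(5136101)/57709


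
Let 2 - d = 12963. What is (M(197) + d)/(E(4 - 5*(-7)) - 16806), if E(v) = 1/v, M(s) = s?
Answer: 497796/655433 ≈ 0.75949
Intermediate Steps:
d = -12961 (d = 2 - 1*12963 = 2 - 12963 = -12961)
(M(197) + d)/(E(4 - 5*(-7)) - 16806) = (197 - 12961)/(1/(4 - 5*(-7)) - 16806) = -12764/(1/(4 + 35) - 16806) = -12764/(1/39 - 16806) = -12764/(-655433/39) = -12764*(-39/655433) = 497796/655433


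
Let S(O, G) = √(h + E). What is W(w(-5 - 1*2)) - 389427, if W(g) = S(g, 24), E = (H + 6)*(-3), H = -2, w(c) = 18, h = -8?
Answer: -389427 + 2*I*√5 ≈ -3.8943e+5 + 4.4721*I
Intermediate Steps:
E = -12 (E = (-2 + 6)*(-3) = 4*(-3) = -12)
S(O, G) = 2*I*√5 (S(O, G) = √(-8 - 12) = √(-20) = 2*I*√5)
W(g) = 2*I*√5
W(w(-5 - 1*2)) - 389427 = 2*I*√5 - 389427 = -389427 + 2*I*√5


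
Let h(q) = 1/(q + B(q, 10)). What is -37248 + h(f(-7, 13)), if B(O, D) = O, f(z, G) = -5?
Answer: -372481/10 ≈ -37248.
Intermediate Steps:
h(q) = 1/(2*q) (h(q) = 1/(q + q) = 1/(2*q))
-37248 + h(f(-7, 13)) = -37248 + (½)/(-5) = -37248 + (½)*(-⅕) = -37248 - ⅒ = -372481/10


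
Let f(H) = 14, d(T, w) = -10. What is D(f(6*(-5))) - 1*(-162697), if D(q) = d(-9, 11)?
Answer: 162687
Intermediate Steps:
D(q) = -10
D(f(6*(-5))) - 1*(-162697) = -10 - 1*(-162697) = -10 + 162697 = 162687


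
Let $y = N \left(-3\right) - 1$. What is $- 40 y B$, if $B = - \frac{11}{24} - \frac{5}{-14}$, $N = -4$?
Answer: $\frac{935}{21} \approx 44.524$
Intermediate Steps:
$B = - \frac{17}{168}$ ($B = \left(-11\right) \frac{1}{24} - - \frac{5}{14} = - \frac{11}{24} + \frac{5}{14} = - \frac{17}{168} \approx -0.10119$)
$y = 11$ ($y = \left(-4\right) \left(-3\right) - 1 = 12 - 1 = 11$)
$- 40 y B = \left(-40\right) 11 \left(- \frac{17}{168}\right) = \left(-440\right) \left(- \frac{17}{168}\right) = \frac{935}{21}$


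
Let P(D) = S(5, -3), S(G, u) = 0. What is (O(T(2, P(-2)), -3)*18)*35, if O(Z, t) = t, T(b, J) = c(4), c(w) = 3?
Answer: -1890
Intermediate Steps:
P(D) = 0
T(b, J) = 3
(O(T(2, P(-2)), -3)*18)*35 = -3*18*35 = -54*35 = -1890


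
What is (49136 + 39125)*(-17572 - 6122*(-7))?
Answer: 2231414602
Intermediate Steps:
(49136 + 39125)*(-17572 - 6122*(-7)) = 88261*(-17572 + 42854) = 88261*25282 = 2231414602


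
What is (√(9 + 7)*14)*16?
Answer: 896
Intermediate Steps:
(√(9 + 7)*14)*16 = (√16*14)*16 = (4*14)*16 = 56*16 = 896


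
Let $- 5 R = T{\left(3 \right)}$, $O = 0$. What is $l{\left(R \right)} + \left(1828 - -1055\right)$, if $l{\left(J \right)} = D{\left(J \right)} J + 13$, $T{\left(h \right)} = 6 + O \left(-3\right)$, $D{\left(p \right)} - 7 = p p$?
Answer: $\frac{360734}{125} \approx 2885.9$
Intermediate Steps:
$D{\left(p \right)} = 7 + p^{2}$ ($D{\left(p \right)} = 7 + p p = 7 + p^{2}$)
$T{\left(h \right)} = 6$ ($T{\left(h \right)} = 6 + 0 \left(-3\right) = 6 + 0 = 6$)
$R = - \frac{6}{5}$ ($R = \left(- \frac{1}{5}\right) 6 = - \frac{6}{5} \approx -1.2$)
$l{\left(J \right)} = 13 + J \left(7 + J^{2}\right)$ ($l{\left(J \right)} = \left(7 + J^{2}\right) J + 13 = J \left(7 + J^{2}\right) + 13 = 13 + J \left(7 + J^{2}\right)$)
$l{\left(R \right)} + \left(1828 - -1055\right) = \left(13 - \frac{6 \left(7 + \left(- \frac{6}{5}\right)^{2}\right)}{5}\right) + \left(1828 - -1055\right) = \left(13 - \frac{6 \left(7 + \frac{36}{25}\right)}{5}\right) + \left(1828 + 1055\right) = \left(13 - \frac{1266}{125}\right) + 2883 = \frac{359}{125} + 2883 = \frac{360734}{125}$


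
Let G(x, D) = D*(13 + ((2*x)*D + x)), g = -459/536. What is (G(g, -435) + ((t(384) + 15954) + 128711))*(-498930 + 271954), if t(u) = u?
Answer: 2802974884772/67 ≈ 4.1835e+10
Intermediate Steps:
g = -459/536 (g = -459*1/536 = -459/536 ≈ -0.85634)
G(x, D) = D*(13 + x + 2*D*x) (G(x, D) = D*(13 + (2*D*x + x)) = D*(13 + (x + 2*D*x)) = D*(13 + x + 2*D*x))
(G(g, -435) + ((t(384) + 15954) + 128711))*(-498930 + 271954) = (-435*(13 - 459/536 + 2*(-435)*(-459/536)) + ((384 + 15954) + 128711))*(-498930 + 271954) = (-435*(13 - 459/536 + 199665/268) + (16338 + 128711))*(-226976) = (-435*405839/536 + 145049)*(-226976) = (-176539965/536 + 145049)*(-226976) = -98793701/536*(-226976) = 2802974884772/67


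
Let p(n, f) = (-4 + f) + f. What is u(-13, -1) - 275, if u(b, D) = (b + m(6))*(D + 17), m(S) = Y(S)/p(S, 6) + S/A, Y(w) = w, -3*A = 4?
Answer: -543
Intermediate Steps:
A = -4/3 (A = -1/3*4 = -4/3 ≈ -1.3333)
p(n, f) = -4 + 2*f
m(S) = -5*S/8 (m(S) = S/(-4 + 2*6) + S/(-4/3) = S/(-4 + 12) + S*(-3/4) = S/8 - 3*S/4 = -5*S/8)
u(b, D) = (17 + D)*(-15/4 + b) (u(b, D) = (b - 5/8*6)*(D + 17) = (b - 15/4)*(17 + D) = (-15/4 + b)*(17 + D) = (17 + D)*(-15/4 + b))
u(-13, -1) - 275 = (-255/4 + 17*(-13) - 15/4*(-1) - 1*(-13)) - 275 = (-255/4 - 221 + 15/4 + 13) - 275 = -268 - 275 = -543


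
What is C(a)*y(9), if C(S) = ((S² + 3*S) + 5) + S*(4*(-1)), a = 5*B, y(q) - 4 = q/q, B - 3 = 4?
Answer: 5975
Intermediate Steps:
B = 7 (B = 3 + 4 = 7)
y(q) = 5 (y(q) = 4 + q/q = 4 + 1 = 5)
a = 35 (a = 5*7 = 35)
C(S) = 5 + S² - S (C(S) = (5 + S² + 3*S) + S*(-4) = (5 + S² + 3*S) - 4*S = 5 + S² - S)
C(a)*y(9) = (5 + 35² - 1*35)*5 = (5 + 1225 - 35)*5 = 1195*5 = 5975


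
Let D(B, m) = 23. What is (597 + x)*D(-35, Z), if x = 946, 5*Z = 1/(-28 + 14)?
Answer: 35489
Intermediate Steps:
Z = -1/70 (Z = 1/(5*(-28 + 14)) = (⅕)/(-14) = (⅕)*(-1/14) = -1/70 ≈ -0.014286)
(597 + x)*D(-35, Z) = (597 + 946)*23 = 1543*23 = 35489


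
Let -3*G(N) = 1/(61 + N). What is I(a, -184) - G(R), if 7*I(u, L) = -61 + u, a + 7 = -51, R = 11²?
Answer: -9281/546 ≈ -16.998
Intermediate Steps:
R = 121
G(N) = -1/(3*(61 + N))
a = -58 (a = -7 - 51 = -58)
I(u, L) = -61/7 + u/7 (I(u, L) = (-61 + u)/7 = -61/7 + u/7)
I(a, -184) - G(R) = (-61/7 + (⅐)*(-58)) - (-1)/(183 + 3*121) = (-61/7 - 58/7) - (-1)/(183 + 363) = -17 - (-1)/546 = -17 - 1*(-1/546) = -17 + 1/546 = -9281/546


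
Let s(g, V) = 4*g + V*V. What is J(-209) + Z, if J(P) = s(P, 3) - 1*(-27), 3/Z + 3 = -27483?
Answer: -7329601/9162 ≈ -800.00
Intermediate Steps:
Z = -1/9162 (Z = 3/(-3 - 27483) = 3/(-27486) = 3*(-1/27486) = -1/9162 ≈ -0.00010915)
s(g, V) = V² + 4*g (s(g, V) = 4*g + V² = V² + 4*g)
J(P) = 36 + 4*P (J(P) = (3² + 4*P) - 1*(-27) = (9 + 4*P) + 27 = 36 + 4*P)
J(-209) + Z = (36 + 4*(-209)) - 1/9162 = (36 - 836) - 1/9162 = -800 - 1/9162 = -7329601/9162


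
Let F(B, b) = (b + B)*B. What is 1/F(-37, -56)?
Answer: 1/3441 ≈ 0.00029061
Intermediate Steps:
F(B, b) = B*(B + b) (F(B, b) = (B + b)*B = B*(B + b))
1/F(-37, -56) = 1/(-37*(-37 - 56)) = 1/(-37*(-93)) = 1/3441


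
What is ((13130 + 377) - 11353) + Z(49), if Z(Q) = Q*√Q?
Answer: 2497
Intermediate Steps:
Z(Q) = Q^(3/2)
((13130 + 377) - 11353) + Z(49) = ((13130 + 377) - 11353) + 49^(3/2) = (13507 - 11353) + 343 = 2154 + 343 = 2497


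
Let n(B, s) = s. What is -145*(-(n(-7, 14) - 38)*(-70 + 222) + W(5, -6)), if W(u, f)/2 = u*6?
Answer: -537660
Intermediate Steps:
W(u, f) = 12*u (W(u, f) = 2*(u*6) = 2*(6*u) = 12*u)
-145*(-(n(-7, 14) - 38)*(-70 + 222) + W(5, -6)) = -145*(-(14 - 38)*(-70 + 222) + 12*5) = -145*(-(-24)*152 + 60) = -145*(-1*(-3648) + 60) = -145*(3648 + 60) = -145*3708 = -537660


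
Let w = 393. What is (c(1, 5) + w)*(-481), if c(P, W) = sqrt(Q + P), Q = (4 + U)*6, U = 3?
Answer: -189033 - 481*sqrt(43) ≈ -1.9219e+5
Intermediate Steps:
Q = 42 (Q = (4 + 3)*6 = 7*6 = 42)
c(P, W) = sqrt(42 + P)
(c(1, 5) + w)*(-481) = (sqrt(42 + 1) + 393)*(-481) = (sqrt(43) + 393)*(-481) = (393 + sqrt(43))*(-481) = -189033 - 481*sqrt(43)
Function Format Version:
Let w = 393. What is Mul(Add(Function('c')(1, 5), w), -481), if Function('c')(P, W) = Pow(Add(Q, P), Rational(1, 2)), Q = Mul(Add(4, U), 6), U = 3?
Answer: Add(-189033, Mul(-481, Pow(43, Rational(1, 2)))) ≈ -1.9219e+5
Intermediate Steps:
Q = 42 (Q = Mul(Add(4, 3), 6) = Mul(7, 6) = 42)
Function('c')(P, W) = Pow(Add(42, P), Rational(1, 2))
Mul(Add(Function('c')(1, 5), w), -481) = Mul(Add(Pow(Add(42, 1), Rational(1, 2)), 393), -481) = Mul(Add(Pow(43, Rational(1, 2)), 393), -481) = Mul(Add(393, Pow(43, Rational(1, 2))), -481) = Add(-189033, Mul(-481, Pow(43, Rational(1, 2))))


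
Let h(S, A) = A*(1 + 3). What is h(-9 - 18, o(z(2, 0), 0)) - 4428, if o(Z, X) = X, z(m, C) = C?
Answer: -4428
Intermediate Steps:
h(S, A) = 4*A (h(S, A) = A*4 = 4*A)
h(-9 - 18, o(z(2, 0), 0)) - 4428 = 4*0 - 4428 = 0 - 4428 = -4428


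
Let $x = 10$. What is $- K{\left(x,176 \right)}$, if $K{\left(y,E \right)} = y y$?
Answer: $-100$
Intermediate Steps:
$K{\left(y,E \right)} = y^{2}$
$- K{\left(x,176 \right)} = - 10^{2} = \left(-1\right) 100 = -100$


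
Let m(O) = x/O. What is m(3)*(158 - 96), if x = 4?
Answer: 248/3 ≈ 82.667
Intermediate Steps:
m(O) = 4/O
m(3)*(158 - 96) = (4/3)*(158 - 96) = (4*(⅓))*62 = (4/3)*62 = 248/3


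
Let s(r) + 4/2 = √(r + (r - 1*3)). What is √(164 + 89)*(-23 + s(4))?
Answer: √253*(-25 + √5) ≈ -362.08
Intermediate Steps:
s(r) = -2 + √(-3 + 2*r) (s(r) = -2 + √(r + (r - 1*3)) = -2 + √(r + (r - 3)) = -2 + √(r + (-3 + r)) = -2 + √(-3 + 2*r))
√(164 + 89)*(-23 + s(4)) = √(164 + 89)*(-23 + (-2 + √(-3 + 2*4))) = √253*(-23 + (-2 + √(-3 + 8))) = √253*(-23 + (-2 + √5)) = √253*(-25 + √5)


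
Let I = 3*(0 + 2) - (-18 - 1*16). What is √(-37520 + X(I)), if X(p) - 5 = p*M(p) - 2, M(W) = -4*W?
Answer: I*√43917 ≈ 209.56*I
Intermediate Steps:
I = 40 (I = 3*2 - (-18 - 16) = 6 - 1*(-34) = 6 + 34 = 40)
X(p) = 3 - 4*p² (X(p) = 5 + (p*(-4*p) - 2) = 5 + (-4*p² - 2) = 5 + (-2 - 4*p²) = 3 - 4*p²)
√(-37520 + X(I)) = √(-37520 + (3 - 4*40²)) = √(-37520 + (3 - 4*1600)) = √(-37520 + (3 - 6400)) = √(-37520 - 6397) = √(-43917) = I*√43917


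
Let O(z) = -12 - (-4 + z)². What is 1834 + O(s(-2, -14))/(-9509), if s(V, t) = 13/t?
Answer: 3418150289/1863764 ≈ 1834.0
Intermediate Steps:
1834 + O(s(-2, -14))/(-9509) = 1834 + (-12 - (-4 + 13/(-14))²)/(-9509) = 1834 + (-12 - (-4 + 13*(-1/14))²)*(-1/9509) = 1834 + (-12 - (-4 - 13/14)²)*(-1/9509) = 1834 + (-12 - (-69/14)²)*(-1/9509) = 1834 + (-12 - 1*4761/196)*(-1/9509) = 1834 + (-12 - 4761/196)*(-1/9509) = 1834 - 7113/196*(-1/9509) = 1834 + 7113/1863764 = 3418150289/1863764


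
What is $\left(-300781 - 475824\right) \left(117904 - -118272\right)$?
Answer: $-183415462480$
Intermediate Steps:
$\left(-300781 - 475824\right) \left(117904 - -118272\right) = - 776605 \left(117904 + 118272\right) = \left(-776605\right) 236176 = -183415462480$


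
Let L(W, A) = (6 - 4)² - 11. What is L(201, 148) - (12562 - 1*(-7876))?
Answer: -20445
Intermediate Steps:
L(W, A) = -7 (L(W, A) = 2² - 11 = 4 - 11 = -7)
L(201, 148) - (12562 - 1*(-7876)) = -7 - (12562 - 1*(-7876)) = -7 - (12562 + 7876) = -7 - 1*20438 = -7 - 20438 = -20445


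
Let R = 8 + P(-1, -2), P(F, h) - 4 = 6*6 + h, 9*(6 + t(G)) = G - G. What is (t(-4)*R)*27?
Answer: -7452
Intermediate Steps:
t(G) = -6 (t(G) = -6 + (G - G)/9 = -6 + (⅑)*0 = -6 + 0 = -6)
P(F, h) = 40 + h (P(F, h) = 4 + (6*6 + h) = 4 + (36 + h) = 40 + h)
R = 46 (R = 8 + (40 - 2) = 8 + 38 = 46)
(t(-4)*R)*27 = -6*46*27 = -276*27 = -7452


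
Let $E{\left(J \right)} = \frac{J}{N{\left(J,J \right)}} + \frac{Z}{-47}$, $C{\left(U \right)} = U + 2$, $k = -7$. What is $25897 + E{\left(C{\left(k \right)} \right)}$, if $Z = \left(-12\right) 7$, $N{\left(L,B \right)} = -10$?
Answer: $\frac{2434533}{94} \approx 25899.0$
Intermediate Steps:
$Z = -84$
$C{\left(U \right)} = 2 + U$
$E{\left(J \right)} = \frac{84}{47} - \frac{J}{10}$ ($E{\left(J \right)} = \frac{J}{-10} - \frac{84}{-47} = J \left(- \frac{1}{10}\right) - - \frac{84}{47} = - \frac{J}{10} + \frac{84}{47} = \frac{84}{47} - \frac{J}{10}$)
$25897 + E{\left(C{\left(k \right)} \right)} = 25897 + \left(\frac{84}{47} - \frac{2 - 7}{10}\right) = 25897 + \left(\frac{84}{47} - - \frac{1}{2}\right) = 25897 + \left(\frac{84}{47} + \frac{1}{2}\right) = 25897 + \frac{215}{94} = \frac{2434533}{94}$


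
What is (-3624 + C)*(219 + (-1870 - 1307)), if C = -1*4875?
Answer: 25140042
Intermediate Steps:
C = -4875
(-3624 + C)*(219 + (-1870 - 1307)) = (-3624 - 4875)*(219 + (-1870 - 1307)) = -8499*(219 - 3177) = -8499*(-2958) = 25140042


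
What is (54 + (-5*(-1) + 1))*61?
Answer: 3660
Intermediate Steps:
(54 + (-5*(-1) + 1))*61 = (54 + (5 + 1))*61 = (54 + 6)*61 = 60*61 = 3660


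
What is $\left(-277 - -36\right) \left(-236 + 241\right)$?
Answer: $-1205$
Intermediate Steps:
$\left(-277 - -36\right) \left(-236 + 241\right) = \left(-277 + 36\right) 5 = \left(-241\right) 5 = -1205$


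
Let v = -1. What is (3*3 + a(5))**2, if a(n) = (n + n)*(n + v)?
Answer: 2401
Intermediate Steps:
a(n) = 2*n*(-1 + n) (a(n) = (n + n)*(n - 1) = (2*n)*(-1 + n) = 2*n*(-1 + n))
(3*3 + a(5))**2 = (3*3 + 2*5*(-1 + 5))**2 = (9 + 2*5*4)**2 = (9 + 40)**2 = 49**2 = 2401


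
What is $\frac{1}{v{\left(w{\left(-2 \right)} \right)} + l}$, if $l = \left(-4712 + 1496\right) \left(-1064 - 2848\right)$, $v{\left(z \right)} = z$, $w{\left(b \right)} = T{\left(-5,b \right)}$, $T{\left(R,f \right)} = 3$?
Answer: $\frac{1}{12580995} \approx 7.9485 \cdot 10^{-8}$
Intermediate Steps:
$w{\left(b \right)} = 3$
$l = 12580992$ ($l = \left(-3216\right) \left(-3912\right) = 12580992$)
$\frac{1}{v{\left(w{\left(-2 \right)} \right)} + l} = \frac{1}{3 + 12580992} = \frac{1}{12580995}$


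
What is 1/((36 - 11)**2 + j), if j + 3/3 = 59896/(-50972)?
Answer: 12743/7936658 ≈ 0.0016056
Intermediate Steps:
j = -27717/12743 (j = -1 + 59896/(-50972) = -1 + 59896*(-1/50972) = -1 - 14974/12743 = -27717/12743 ≈ -2.1751)
1/((36 - 11)**2 + j) = 1/((36 - 11)**2 - 27717/12743) = 1/(25**2 - 27717/12743) = 1/(625 - 27717/12743) = 1/(7936658/12743) = 12743/7936658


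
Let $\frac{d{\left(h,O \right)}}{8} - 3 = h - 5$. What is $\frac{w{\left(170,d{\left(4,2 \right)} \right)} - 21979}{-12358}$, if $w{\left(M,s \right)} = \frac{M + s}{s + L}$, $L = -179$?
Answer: $\frac{3582763}{2014354} \approx 1.7786$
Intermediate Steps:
$d{\left(h,O \right)} = -16 + 8 h$ ($d{\left(h,O \right)} = 24 + 8 \left(h - 5\right) = 24 + 8 \left(-5 + h\right) = 24 + \left(-40 + 8 h\right) = -16 + 8 h$)
$w{\left(M,s \right)} = \frac{M + s}{-179 + s}$ ($w{\left(M,s \right)} = \frac{M + s}{s - 179} = \frac{M + s}{-179 + s}$)
$\frac{w{\left(170,d{\left(4,2 \right)} \right)} - 21979}{-12358} = \frac{\frac{170 + \left(-16 + 8 \cdot 4\right)}{-179 + \left(-16 + 8 \cdot 4\right)} - 21979}{-12358} = \left(\frac{170 + \left(-16 + 32\right)}{-179 + \left(-16 + 32\right)} - 21979\right) \left(- \frac{1}{12358}\right) = \left(\frac{170 + 16}{-179 + 16} - 21979\right) \left(- \frac{1}{12358}\right) = \left(\frac{1}{-163} \cdot 186 - 21979\right) \left(- \frac{1}{12358}\right) = \left(\left(- \frac{1}{163}\right) 186 - 21979\right) \left(- \frac{1}{12358}\right) = \left(- \frac{186}{163} - 21979\right) \left(- \frac{1}{12358}\right) = \left(- \frac{3582763}{163}\right) \left(- \frac{1}{12358}\right) = \frac{3582763}{2014354}$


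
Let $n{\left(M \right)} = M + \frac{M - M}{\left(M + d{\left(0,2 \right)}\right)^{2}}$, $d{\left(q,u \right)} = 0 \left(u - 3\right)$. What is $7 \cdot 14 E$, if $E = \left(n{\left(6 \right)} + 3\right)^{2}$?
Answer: $7938$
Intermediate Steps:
$d{\left(q,u \right)} = 0$ ($d{\left(q,u \right)} = 0 \left(-3 + u\right) = 0$)
$n{\left(M \right)} = M$ ($n{\left(M \right)} = M + \frac{M - M}{\left(M + 0\right)^{2}} = M + \frac{0}{M^{2}} = M + 0 = M$)
$E = 81$ ($E = \left(6 + 3\right)^{2} = 9^{2} = 81$)
$7 \cdot 14 E = 7 \cdot 14 \cdot 81 = 98 \cdot 81 = 7938$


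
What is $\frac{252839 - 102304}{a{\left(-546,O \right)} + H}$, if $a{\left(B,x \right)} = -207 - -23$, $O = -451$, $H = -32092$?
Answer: $- \frac{150535}{32276} \approx -4.664$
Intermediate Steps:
$a{\left(B,x \right)} = -184$ ($a{\left(B,x \right)} = -207 + 23 = -184$)
$\frac{252839 - 102304}{a{\left(-546,O \right)} + H} = \frac{252839 - 102304}{-184 - 32092} = \frac{150535}{-32276} = 150535 \left(- \frac{1}{32276}\right) = - \frac{150535}{32276}$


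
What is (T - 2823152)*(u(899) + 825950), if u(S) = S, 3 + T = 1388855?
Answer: -1185949520700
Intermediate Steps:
T = 1388852 (T = -3 + 1388855 = 1388852)
(T - 2823152)*(u(899) + 825950) = (1388852 - 2823152)*(899 + 825950) = -1434300*826849 = -1185949520700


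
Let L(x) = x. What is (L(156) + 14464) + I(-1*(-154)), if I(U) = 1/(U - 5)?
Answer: 2178381/149 ≈ 14620.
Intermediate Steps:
I(U) = 1/(-5 + U)
(L(156) + 14464) + I(-1*(-154)) = (156 + 14464) + 1/(-5 - 1*(-154)) = 14620 + 1/(-5 + 154) = 14620 + 1/149 = 2178381/149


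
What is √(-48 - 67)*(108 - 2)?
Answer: 106*I*√115 ≈ 1136.7*I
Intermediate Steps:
√(-48 - 67)*(108 - 2) = √(-115)*106 = (I*√115)*106 = 106*I*√115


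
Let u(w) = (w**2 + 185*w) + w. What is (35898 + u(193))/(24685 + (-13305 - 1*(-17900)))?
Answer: 21809/5856 ≈ 3.7242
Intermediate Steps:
u(w) = w**2 + 186*w
(35898 + u(193))/(24685 + (-13305 - 1*(-17900))) = (35898 + 193*(186 + 193))/(24685 + (-13305 - 1*(-17900))) = (35898 + 193*379)/(24685 + (-13305 + 17900)) = (35898 + 73147)/(24685 + 4595) = 109045/29280 = 109045*(1/29280) = 21809/5856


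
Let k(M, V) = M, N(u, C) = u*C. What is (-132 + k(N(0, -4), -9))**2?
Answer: 17424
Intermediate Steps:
N(u, C) = C*u
(-132 + k(N(0, -4), -9))**2 = (-132 - 4*0)**2 = (-132 + 0)**2 = (-132)**2 = 17424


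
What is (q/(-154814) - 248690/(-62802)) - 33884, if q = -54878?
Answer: -82349902016534/2430657207 ≈ -33880.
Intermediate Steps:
(q/(-154814) - 248690/(-62802)) - 33884 = (-54878/(-154814) - 248690/(-62802)) - 33884 = (-54878*(-1/154814) - 248690*(-1/62802)) - 33884 = (27439/77407 + 124345/31401) - 33884 = 10486785454/2430657207 - 33884 = -82349902016534/2430657207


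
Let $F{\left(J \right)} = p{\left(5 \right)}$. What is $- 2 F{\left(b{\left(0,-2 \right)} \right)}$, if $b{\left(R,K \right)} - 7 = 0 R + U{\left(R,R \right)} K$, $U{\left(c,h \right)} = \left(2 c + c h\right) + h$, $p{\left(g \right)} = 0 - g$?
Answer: $10$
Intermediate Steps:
$p{\left(g \right)} = - g$
$U{\left(c,h \right)} = h + 2 c + c h$
$b{\left(R,K \right)} = 7 + K \left(R^{2} + 3 R\right)$ ($b{\left(R,K \right)} = 7 + \left(0 R + \left(R + 2 R + R R\right) K\right) = 7 + \left(0 + \left(R + 2 R + R^{2}\right) K\right) = 7 + \left(0 + \left(R^{2} + 3 R\right) K\right) = 7 + \left(0 + K \left(R^{2} + 3 R\right)\right) = 7 + K \left(R^{2} + 3 R\right)$)
$F{\left(J \right)} = -5$ ($F{\left(J \right)} = \left(-1\right) 5 = -5$)
$- 2 F{\left(b{\left(0,-2 \right)} \right)} = \left(-2\right) \left(-5\right) = 10$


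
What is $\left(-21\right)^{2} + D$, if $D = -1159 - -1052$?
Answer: $334$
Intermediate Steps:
$D = -107$ ($D = -1159 + 1052 = -107$)
$\left(-21\right)^{2} + D = \left(-21\right)^{2} - 107 = 441 - 107 = 334$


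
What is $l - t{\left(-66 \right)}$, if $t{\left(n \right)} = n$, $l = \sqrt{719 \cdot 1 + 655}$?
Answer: $66 + \sqrt{1374} \approx 103.07$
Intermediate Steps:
$l = \sqrt{1374}$ ($l = \sqrt{719 + 655} = \sqrt{1374} \approx 37.068$)
$l - t{\left(-66 \right)} = \sqrt{1374} - -66 = \sqrt{1374} + 66 = 66 + \sqrt{1374}$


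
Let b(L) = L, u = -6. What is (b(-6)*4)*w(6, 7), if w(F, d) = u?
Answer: 144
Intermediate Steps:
w(F, d) = -6
(b(-6)*4)*w(6, 7) = -6*4*(-6) = -24*(-6) = 144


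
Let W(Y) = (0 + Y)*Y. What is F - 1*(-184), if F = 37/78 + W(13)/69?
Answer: 335341/1794 ≈ 186.92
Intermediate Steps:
W(Y) = Y² (W(Y) = Y*Y = Y²)
F = 5245/1794 (F = 37/78 + 13²/69 = 37*(1/78) + 169*(1/69) = 37/78 + 169/69 = 5245/1794 ≈ 2.9236)
F - 1*(-184) = 5245/1794 - 1*(-184) = 5245/1794 + 184 = 335341/1794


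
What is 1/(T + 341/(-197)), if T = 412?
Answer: 197/80823 ≈ 0.0024374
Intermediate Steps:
1/(T + 341/(-197)) = 1/(412 + 341/(-197)) = 1/(412 + 341*(-1/197)) = 1/(412 - 341/197) = 1/(80823/197) = 197/80823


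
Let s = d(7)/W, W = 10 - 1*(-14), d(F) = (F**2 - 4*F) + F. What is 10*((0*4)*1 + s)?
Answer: 35/3 ≈ 11.667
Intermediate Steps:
d(F) = F**2 - 3*F
W = 24 (W = 10 + 14 = 24)
s = 7/6 (s = (7*(-3 + 7))/24 = (7*4)*(1/24) = 28*(1/24) = 7/6 ≈ 1.1667)
10*((0*4)*1 + s) = 10*((0*4)*1 + 7/6) = 10*(0*1 + 7/6) = 10*(0 + 7/6) = 10*(7/6) = 35/3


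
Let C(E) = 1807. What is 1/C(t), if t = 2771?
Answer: 1/1807 ≈ 0.00055340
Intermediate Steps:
1/C(t) = 1/1807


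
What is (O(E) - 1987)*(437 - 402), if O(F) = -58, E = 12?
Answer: -71575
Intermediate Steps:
(O(E) - 1987)*(437 - 402) = (-58 - 1987)*(437 - 402) = -2045*35 = -71575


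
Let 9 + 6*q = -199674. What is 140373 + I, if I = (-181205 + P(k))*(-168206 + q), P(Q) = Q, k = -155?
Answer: 36541732013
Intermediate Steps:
q = -66561/2 (q = -3/2 + (⅙)*(-199674) = -3/2 - 33279 = -66561/2 ≈ -33281.)
I = 36541591640 (I = (-181205 - 155)*(-168206 - 66561/2) = -181360*(-402973/2) = 36541591640)
140373 + I = 140373 + 36541591640 = 36541732013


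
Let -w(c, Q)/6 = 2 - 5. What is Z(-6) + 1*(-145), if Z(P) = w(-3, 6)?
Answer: -127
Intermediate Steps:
w(c, Q) = 18 (w(c, Q) = -6*(2 - 5) = -6*(-3) = 18)
Z(P) = 18
Z(-6) + 1*(-145) = 18 + 1*(-145) = 18 - 145 = -127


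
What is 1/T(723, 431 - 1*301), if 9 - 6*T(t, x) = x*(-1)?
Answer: 6/139 ≈ 0.043165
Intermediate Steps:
T(t, x) = 3/2 + x/6 (T(t, x) = 3/2 - x*(-1)/6 = 3/2 - (-1)*x/6 = 3/2 + x/6)
1/T(723, 431 - 1*301) = 1/(3/2 + (431 - 1*301)/6) = 1/(3/2 + (431 - 301)/6) = 1/(3/2 + (⅙)*130) = 1/(3/2 + 65/3) = 1/(139/6) = 6/139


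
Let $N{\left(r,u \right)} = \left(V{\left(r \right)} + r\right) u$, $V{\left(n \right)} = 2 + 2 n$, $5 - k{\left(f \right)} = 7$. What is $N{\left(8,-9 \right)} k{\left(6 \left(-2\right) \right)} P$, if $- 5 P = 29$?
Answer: $- \frac{13572}{5} \approx -2714.4$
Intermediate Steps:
$k{\left(f \right)} = -2$ ($k{\left(f \right)} = 5 - 7 = -2$)
$P = - \frac{29}{5}$ ($P = \left(- \frac{1}{5}\right) 29 = - \frac{29}{5} \approx -5.8$)
$N{\left(r,u \right)} = u \left(2 + 3 r\right)$ ($N{\left(r,u \right)} = \left(\left(2 + 2 r\right) + r\right) u = \left(2 + 3 r\right) u = u \left(2 + 3 r\right)$)
$N{\left(8,-9 \right)} k{\left(6 \left(-2\right) \right)} P = - 9 \left(2 + 3 \cdot 8\right) \left(-2\right) \left(- \frac{29}{5}\right) = - 9 \left(2 + 24\right) \left(-2\right) \left(- \frac{29}{5}\right) = \left(-9\right) 26 \left(-2\right) \left(- \frac{29}{5}\right) = \left(-234\right) \left(-2\right) \left(- \frac{29}{5}\right) = 468 \left(- \frac{29}{5}\right) = - \frac{13572}{5}$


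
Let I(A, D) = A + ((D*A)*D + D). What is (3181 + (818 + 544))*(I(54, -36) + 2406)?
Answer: 328949544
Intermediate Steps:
I(A, D) = A + D + A*D² (I(A, D) = A + ((A*D)*D + D) = A + (A*D² + D) = A + (D + A*D²) = A + D + A*D²)
(3181 + (818 + 544))*(I(54, -36) + 2406) = (3181 + (818 + 544))*((54 - 36 + 54*(-36)²) + 2406) = (3181 + 1362)*((54 - 36 + 54*1296) + 2406) = 4543*((54 - 36 + 69984) + 2406) = 4543*(70002 + 2406) = 4543*72408 = 328949544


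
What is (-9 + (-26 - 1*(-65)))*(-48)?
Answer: -1440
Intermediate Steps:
(-9 + (-26 - 1*(-65)))*(-48) = (-9 + (-26 + 65))*(-48) = (-9 + 39)*(-48) = 30*(-48) = -1440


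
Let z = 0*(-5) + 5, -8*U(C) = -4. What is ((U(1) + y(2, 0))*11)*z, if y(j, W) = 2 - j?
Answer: 55/2 ≈ 27.500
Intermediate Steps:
U(C) = ½ (U(C) = -⅛*(-4) = ½)
z = 5 (z = 0 + 5 = 5)
((U(1) + y(2, 0))*11)*z = ((½ + (2 - 1*2))*11)*5 = ((½ + (2 - 2))*11)*5 = ((½ + 0)*11)*5 = ((½)*11)*5 = (11/2)*5 = 55/2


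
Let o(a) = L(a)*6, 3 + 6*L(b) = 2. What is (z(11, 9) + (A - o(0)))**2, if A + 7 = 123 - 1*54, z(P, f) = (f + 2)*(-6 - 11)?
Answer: 15376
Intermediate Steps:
z(P, f) = -34 - 17*f (z(P, f) = (2 + f)*(-17) = -34 - 17*f)
L(b) = -1/6 (L(b) = -1/2 + (1/6)*2 = -1/2 + 1/3 = -1/6)
A = 62 (A = -7 + (123 - 1*54) = -7 + (123 - 54) = -7 + 69 = 62)
o(a) = -1 (o(a) = -1/6*6 = -1)
(z(11, 9) + (A - o(0)))**2 = ((-34 - 17*9) + (62 - 1*(-1)))**2 = ((-34 - 153) + (62 + 1))**2 = (-187 + 63)**2 = (-124)**2 = 15376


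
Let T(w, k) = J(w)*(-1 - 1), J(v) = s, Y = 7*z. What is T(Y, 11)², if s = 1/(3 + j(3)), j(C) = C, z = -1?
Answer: ⅑ ≈ 0.11111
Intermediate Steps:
Y = -7 (Y = 7*(-1) = -7)
s = ⅙ (s = 1/(3 + 3) = 1/6 = ⅙ ≈ 0.16667)
J(v) = ⅙
T(w, k) = -⅓ (T(w, k) = (-1 - 1)/6 = (⅙)*(-2) = -⅓)
T(Y, 11)² = (-⅓)² = ⅑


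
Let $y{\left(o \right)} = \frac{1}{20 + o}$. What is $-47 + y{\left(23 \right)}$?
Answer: $- \frac{2020}{43} \approx -46.977$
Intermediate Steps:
$-47 + y{\left(23 \right)} = -47 + \frac{1}{20 + 23} = -47 + \frac{1}{43} = - \frac{2020}{43}$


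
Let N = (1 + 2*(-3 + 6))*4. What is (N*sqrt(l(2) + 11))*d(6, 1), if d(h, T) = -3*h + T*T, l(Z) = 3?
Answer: -476*sqrt(14) ≈ -1781.0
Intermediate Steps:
N = 28 (N = (1 + 2*3)*4 = (1 + 6)*4 = 7*4 = 28)
d(h, T) = T**2 - 3*h (d(h, T) = -3*h + T**2 = T**2 - 3*h)
(N*sqrt(l(2) + 11))*d(6, 1) = (28*sqrt(3 + 11))*(1**2 - 3*6) = (28*sqrt(14))*(1 - 18) = (28*sqrt(14))*(-17) = -476*sqrt(14)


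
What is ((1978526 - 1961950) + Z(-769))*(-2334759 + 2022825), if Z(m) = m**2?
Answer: -189636220158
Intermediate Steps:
((1978526 - 1961950) + Z(-769))*(-2334759 + 2022825) = ((1978526 - 1961950) + (-769)**2)*(-2334759 + 2022825) = (16576 + 591361)*(-311934) = 607937*(-311934) = -189636220158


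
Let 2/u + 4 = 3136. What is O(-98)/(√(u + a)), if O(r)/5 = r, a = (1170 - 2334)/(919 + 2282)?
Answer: 1470*I*√70818/481 ≈ 813.29*I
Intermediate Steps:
u = 1/1566 (u = 2/(-4 + 3136) = 2/3132 = 2*(1/3132) = 1/1566 ≈ 0.00063857)
a = -4/11 (a = -1164/3201 = -1164*1/3201 = -4/11 ≈ -0.36364)
O(r) = 5*r
O(-98)/(√(u + a)) = (5*(-98))/(√(1/1566 - 4/11)) = -490*(-3*I*√70818/481) = -(-1470)*I*√70818/481 = 1470*I*√70818/481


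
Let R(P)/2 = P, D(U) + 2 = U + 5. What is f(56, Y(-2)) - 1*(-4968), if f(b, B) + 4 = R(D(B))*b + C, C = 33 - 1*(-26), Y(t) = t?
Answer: 5135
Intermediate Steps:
D(U) = 3 + U (D(U) = -2 + (U + 5) = -2 + (5 + U) = 3 + U)
C = 59 (C = 33 + 26 = 59)
R(P) = 2*P
f(b, B) = 55 + b*(6 + 2*B) (f(b, B) = -4 + ((2*(3 + B))*b + 59) = -4 + ((6 + 2*B)*b + 59) = -4 + (b*(6 + 2*B) + 59) = -4 + (59 + b*(6 + 2*B)) = 55 + b*(6 + 2*B))
f(56, Y(-2)) - 1*(-4968) = (55 + 2*56*(3 - 2)) - 1*(-4968) = (55 + 2*56*1) + 4968 = (55 + 112) + 4968 = 167 + 4968 = 5135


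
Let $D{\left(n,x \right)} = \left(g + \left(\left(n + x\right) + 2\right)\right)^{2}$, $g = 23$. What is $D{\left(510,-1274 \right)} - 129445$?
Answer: $416676$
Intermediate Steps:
$D{\left(n,x \right)} = \left(25 + n + x\right)^{2}$ ($D{\left(n,x \right)} = \left(23 + \left(\left(n + x\right) + 2\right)\right)^{2} = \left(23 + \left(2 + n + x\right)\right)^{2} = \left(25 + n + x\right)^{2}$)
$D{\left(510,-1274 \right)} - 129445 = \left(25 + 510 - 1274\right)^{2} - 129445 = \left(-739\right)^{2} - 129445 = 546121 - 129445 = 416676$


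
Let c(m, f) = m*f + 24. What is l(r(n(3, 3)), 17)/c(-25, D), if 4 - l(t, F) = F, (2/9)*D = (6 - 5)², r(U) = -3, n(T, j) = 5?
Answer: 26/177 ≈ 0.14689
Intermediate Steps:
D = 9/2 (D = 9*(6 - 5)²/2 = (9/2)*1² = (9/2)*1 = 9/2 ≈ 4.5000)
l(t, F) = 4 - F
c(m, f) = 24 + f*m (c(m, f) = f*m + 24 = 24 + f*m)
l(r(n(3, 3)), 17)/c(-25, D) = (4 - 1*17)/(24 + (9/2)*(-25)) = (4 - 17)/(24 - 225/2) = -13/(-177/2) = -13*(-2/177) = 26/177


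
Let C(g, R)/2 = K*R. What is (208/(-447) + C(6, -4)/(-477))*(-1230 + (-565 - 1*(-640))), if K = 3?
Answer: 3785320/7897 ≈ 479.34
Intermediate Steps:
C(g, R) = 6*R (C(g, R) = 2*(3*R) = 6*R)
(208/(-447) + C(6, -4)/(-477))*(-1230 + (-565 - 1*(-640))) = (208/(-447) + (6*(-4))/(-477))*(-1230 + (-565 - 1*(-640))) = (208*(-1/447) - 24*(-1/477))*(-1230 + (-565 + 640)) = (-208/447 + 8/159)*(-1230 + 75) = -9832/23691*(-1155) = 3785320/7897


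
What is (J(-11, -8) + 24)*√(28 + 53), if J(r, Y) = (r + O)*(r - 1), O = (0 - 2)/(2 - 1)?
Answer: 1620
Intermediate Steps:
O = -2 (O = -2/1 = -2*1 = -2)
J(r, Y) = (-1 + r)*(-2 + r) (J(r, Y) = (r - 2)*(r - 1) = (-2 + r)*(-1 + r) = (-1 + r)*(-2 + r))
(J(-11, -8) + 24)*√(28 + 53) = ((2 + (-11)² - 3*(-11)) + 24)*√(28 + 53) = ((2 + 121 + 33) + 24)*√81 = (156 + 24)*9 = 180*9 = 1620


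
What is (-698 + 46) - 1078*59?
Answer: -64254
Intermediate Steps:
(-698 + 46) - 1078*59 = -652 - 63602 = -64254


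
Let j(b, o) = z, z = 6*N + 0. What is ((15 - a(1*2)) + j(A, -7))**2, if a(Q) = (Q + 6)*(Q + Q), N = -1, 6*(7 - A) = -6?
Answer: 529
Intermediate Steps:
A = 8 (A = 7 - 1/6*(-6) = 7 + 1 = 8)
z = -6 (z = 6*(-1) + 0 = -6 + 0 = -6)
a(Q) = 2*Q*(6 + Q) (a(Q) = (6 + Q)*(2*Q) = 2*Q*(6 + Q))
j(b, o) = -6
((15 - a(1*2)) + j(A, -7))**2 = ((15 - 2*1*2*(6 + 1*2)) - 6)**2 = ((15 - 2*2*(6 + 2)) - 6)**2 = ((15 - 2*2*8) - 6)**2 = ((15 - 1*32) - 6)**2 = ((15 - 32) - 6)**2 = (-17 - 6)**2 = (-23)**2 = 529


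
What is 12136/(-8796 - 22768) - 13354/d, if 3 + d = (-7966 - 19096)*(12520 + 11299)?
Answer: -177780001740/462405269261 ≈ -0.38447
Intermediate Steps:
d = -644589781 (d = -3 + (-7966 - 19096)*(12520 + 11299) = -3 - 27062*23819 = -3 - 644589778 = -644589781)
12136/(-8796 - 22768) - 13354/d = 12136/(-8796 - 22768) - 13354/(-644589781) = 12136/(-31564) - 13354*(-1/644589781) = 12136*(-1/31564) + 1214/58599071 = -3034/7891 + 1214/58599071 = -177780001740/462405269261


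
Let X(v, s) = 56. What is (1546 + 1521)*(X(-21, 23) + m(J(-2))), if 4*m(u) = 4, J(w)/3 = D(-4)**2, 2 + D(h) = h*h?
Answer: 174819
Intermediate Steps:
D(h) = -2 + h**2 (D(h) = -2 + h*h = -2 + h**2)
J(w) = 588 (J(w) = 3*(-2 + (-4)**2)**2 = 3*(-2 + 16)**2 = 3*14**2 = 3*196 = 588)
m(u) = 1 (m(u) = (1/4)*4 = 1)
(1546 + 1521)*(X(-21, 23) + m(J(-2))) = (1546 + 1521)*(56 + 1) = 3067*57 = 174819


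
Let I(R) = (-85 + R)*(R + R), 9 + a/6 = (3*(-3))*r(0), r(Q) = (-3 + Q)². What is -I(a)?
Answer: -675000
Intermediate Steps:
a = -540 (a = -54 + 6*((3*(-3))*(-3 + 0)²) = -54 + 6*(-9*(-3)²) = -54 + 6*(-9*9) = -54 + 6*(-81) = -54 - 486 = -540)
I(R) = 2*R*(-85 + R) (I(R) = (-85 + R)*(2*R) = 2*R*(-85 + R))
-I(a) = -2*(-540)*(-85 - 540) = -2*(-540)*(-625) = -1*675000 = -675000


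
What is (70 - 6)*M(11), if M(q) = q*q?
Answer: 7744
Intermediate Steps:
M(q) = q²
(70 - 6)*M(11) = (70 - 6)*11² = 64*121 = 7744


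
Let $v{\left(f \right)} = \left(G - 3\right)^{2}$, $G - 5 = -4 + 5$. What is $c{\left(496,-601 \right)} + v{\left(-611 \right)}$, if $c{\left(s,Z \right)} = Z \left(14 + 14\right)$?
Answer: $-16819$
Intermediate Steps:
$c{\left(s,Z \right)} = 28 Z$ ($c{\left(s,Z \right)} = Z 28 = 28 Z$)
$G = 6$ ($G = 5 + \left(-4 + 5\right) = 5 + 1 = 6$)
$v{\left(f \right)} = 9$ ($v{\left(f \right)} = \left(6 - 3\right)^{2} = 3^{2} = 9$)
$c{\left(496,-601 \right)} + v{\left(-611 \right)} = 28 \left(-601\right) + 9 = -16828 + 9 = -16819$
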